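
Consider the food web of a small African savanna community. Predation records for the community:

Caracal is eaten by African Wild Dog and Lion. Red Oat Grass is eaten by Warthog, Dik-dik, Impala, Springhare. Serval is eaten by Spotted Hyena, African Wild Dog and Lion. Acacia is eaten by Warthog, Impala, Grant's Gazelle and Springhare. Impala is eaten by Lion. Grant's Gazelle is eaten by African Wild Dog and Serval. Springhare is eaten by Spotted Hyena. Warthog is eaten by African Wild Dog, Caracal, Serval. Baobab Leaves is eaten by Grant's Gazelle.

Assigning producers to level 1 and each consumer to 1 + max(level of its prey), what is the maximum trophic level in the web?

4

Producers (level 1): Red Oat Grass, Acacia, Baobab Leaves.
Red Oat Grass → Warthog → Caracal → African Wild Dog gives African Wild Dog level 4.
No species has a prey at level 4, so no species reaches level 5.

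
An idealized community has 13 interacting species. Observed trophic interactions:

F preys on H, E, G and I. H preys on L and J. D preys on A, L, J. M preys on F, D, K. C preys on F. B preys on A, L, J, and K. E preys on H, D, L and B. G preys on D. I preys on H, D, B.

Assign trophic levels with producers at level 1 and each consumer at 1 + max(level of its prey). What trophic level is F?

L is a producer → level 1.
D eats L (level 1); other prey at levels: J 1, A 1 → level 2.
G eats D → level 3.
F eats G (level 3); other prey at levels: H 2, E 3, I 3 → level 4.

Trophic level 4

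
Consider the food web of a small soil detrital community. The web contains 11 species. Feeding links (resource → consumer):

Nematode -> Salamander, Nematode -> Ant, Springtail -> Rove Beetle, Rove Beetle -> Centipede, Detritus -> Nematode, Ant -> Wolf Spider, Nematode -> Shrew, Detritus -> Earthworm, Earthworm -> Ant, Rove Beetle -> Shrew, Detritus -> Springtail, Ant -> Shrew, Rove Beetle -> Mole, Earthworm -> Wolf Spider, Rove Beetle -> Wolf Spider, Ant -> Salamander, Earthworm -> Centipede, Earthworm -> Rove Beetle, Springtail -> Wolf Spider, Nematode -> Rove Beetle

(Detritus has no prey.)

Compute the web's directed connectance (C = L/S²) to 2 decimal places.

C = 0.17

The web has S = 11 species and L = 20 feeding links.
C = L / S² = 20 / 121 = 0.1653 ≈ 0.17.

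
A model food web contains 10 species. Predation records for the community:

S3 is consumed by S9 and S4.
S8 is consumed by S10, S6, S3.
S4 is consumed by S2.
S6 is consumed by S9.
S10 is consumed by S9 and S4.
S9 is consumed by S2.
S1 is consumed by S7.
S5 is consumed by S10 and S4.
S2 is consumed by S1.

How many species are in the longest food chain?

One longest chain: S8 → S3 → S4 → S2 → S1 → S7.
It has 6 species and 5 links.

6 species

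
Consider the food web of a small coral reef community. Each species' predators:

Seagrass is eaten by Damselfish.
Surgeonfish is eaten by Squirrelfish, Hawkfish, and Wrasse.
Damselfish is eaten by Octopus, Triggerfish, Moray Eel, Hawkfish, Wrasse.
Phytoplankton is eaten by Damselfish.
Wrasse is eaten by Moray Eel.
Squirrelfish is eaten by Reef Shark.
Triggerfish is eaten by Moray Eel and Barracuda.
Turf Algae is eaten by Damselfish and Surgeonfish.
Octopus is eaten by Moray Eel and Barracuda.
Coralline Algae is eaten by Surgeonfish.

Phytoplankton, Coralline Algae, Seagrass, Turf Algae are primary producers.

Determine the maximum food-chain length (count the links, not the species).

3 links

One longest chain: Coralline Algae → Surgeonfish → Squirrelfish → Reef Shark.
It has 4 species and 3 links.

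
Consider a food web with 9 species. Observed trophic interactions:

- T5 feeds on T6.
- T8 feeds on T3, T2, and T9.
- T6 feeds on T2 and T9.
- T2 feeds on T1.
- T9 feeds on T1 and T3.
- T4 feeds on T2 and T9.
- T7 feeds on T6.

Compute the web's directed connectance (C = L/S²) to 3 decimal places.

The web has S = 9 species and L = 12 feeding links.
C = L / S² = 12 / 81 = 0.1481 ≈ 0.148.

C = 0.148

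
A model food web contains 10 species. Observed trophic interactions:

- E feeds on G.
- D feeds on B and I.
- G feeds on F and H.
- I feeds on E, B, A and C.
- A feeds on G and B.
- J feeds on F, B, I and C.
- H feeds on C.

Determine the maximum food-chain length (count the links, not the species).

One longest chain: C → H → G → E → I → D.
It has 6 species and 5 links.

5 links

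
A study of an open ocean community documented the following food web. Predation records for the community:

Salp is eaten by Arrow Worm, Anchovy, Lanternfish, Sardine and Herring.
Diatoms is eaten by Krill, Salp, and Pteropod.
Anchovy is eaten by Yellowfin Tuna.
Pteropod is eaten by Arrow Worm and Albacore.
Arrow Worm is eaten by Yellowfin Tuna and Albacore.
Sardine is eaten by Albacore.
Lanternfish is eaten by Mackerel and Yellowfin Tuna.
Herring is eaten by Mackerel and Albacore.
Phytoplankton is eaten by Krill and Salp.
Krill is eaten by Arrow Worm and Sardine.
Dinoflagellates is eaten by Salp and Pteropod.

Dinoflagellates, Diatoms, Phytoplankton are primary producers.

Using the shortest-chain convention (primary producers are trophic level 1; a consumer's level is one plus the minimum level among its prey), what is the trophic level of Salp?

Dinoflagellates is a producer → level 1.
Salp eats Dinoflagellates → level 2.

Trophic level 2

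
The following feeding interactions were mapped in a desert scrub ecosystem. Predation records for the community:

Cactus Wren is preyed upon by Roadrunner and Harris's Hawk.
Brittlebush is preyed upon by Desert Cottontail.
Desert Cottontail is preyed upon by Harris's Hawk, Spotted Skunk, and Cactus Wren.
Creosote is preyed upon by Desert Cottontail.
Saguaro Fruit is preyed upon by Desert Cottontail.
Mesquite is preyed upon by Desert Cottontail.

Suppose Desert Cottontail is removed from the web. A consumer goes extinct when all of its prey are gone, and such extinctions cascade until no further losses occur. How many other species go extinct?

Remove Desert Cottontail.
Round 1: Spotted Skunk (all prey gone), Cactus Wren (all prey gone) → extinct.
Round 2: Harris's Hawk (all prey gone), Roadrunner (all prey gone) → extinct.
No further losses. Total secondary extinctions: 4.

4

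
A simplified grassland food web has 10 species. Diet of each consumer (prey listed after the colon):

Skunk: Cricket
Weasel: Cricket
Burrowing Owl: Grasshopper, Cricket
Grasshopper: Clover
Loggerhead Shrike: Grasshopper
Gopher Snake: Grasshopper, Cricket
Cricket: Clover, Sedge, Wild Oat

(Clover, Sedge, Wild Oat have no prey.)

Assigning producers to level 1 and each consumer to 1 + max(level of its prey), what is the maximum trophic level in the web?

3

Producers (level 1): Clover, Sedge, Wild Oat.
Clover → Cricket → Skunk gives Skunk level 3.
No species has a prey at level 3, so no species reaches level 4.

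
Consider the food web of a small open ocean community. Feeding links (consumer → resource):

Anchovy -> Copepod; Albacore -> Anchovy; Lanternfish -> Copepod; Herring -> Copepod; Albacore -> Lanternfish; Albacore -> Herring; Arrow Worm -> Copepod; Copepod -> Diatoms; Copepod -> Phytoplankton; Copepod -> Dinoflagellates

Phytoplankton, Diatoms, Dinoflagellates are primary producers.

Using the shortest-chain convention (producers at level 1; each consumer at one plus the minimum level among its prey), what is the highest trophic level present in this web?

4

Producers (level 1): Phytoplankton, Diatoms, Dinoflagellates.
Following each consumer down to its lowest-level prey: Phytoplankton → Copepod → Anchovy → Albacore (levels 1 through 4).
All prey of Albacore (Anchovy 3, Herring 3, Lanternfish 3) are at level 3 or above, so Albacore is at level 1 + 3 = 4.
Every consumer has at least one prey at level 3 or below, so none exceeds level 4.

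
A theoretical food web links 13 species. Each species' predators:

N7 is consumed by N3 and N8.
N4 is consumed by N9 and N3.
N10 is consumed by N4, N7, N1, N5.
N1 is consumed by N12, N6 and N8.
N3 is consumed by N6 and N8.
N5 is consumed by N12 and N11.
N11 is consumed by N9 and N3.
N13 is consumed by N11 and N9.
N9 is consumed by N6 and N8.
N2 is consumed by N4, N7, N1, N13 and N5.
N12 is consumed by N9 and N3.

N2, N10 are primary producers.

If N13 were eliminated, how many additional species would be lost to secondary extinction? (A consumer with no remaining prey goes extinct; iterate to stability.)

0

Remove N13.
Every predator of it retains at least one other prey: N11 still has N5; N9 still has N4, N11, N12.
No consumer loses all prey, so no secondary extinctions occur.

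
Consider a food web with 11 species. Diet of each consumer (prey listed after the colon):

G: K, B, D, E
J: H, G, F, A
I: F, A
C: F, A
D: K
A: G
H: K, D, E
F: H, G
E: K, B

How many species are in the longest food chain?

One longest chain: K → D → H → F → J.
It has 5 species and 4 links.

5 species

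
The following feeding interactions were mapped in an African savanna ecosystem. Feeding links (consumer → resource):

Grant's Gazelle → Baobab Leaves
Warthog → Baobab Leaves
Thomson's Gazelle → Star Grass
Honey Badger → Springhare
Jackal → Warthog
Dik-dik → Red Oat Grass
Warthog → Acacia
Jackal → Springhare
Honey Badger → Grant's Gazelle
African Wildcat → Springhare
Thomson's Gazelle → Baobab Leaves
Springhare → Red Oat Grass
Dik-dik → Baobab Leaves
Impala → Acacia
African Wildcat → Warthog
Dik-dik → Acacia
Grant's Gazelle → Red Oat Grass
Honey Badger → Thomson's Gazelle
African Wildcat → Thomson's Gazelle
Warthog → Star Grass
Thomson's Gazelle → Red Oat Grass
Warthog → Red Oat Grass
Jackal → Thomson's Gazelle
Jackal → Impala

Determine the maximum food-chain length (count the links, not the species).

2 links

One longest chain: Red Oat Grass → Springhare → African Wildcat.
It has 3 species and 2 links.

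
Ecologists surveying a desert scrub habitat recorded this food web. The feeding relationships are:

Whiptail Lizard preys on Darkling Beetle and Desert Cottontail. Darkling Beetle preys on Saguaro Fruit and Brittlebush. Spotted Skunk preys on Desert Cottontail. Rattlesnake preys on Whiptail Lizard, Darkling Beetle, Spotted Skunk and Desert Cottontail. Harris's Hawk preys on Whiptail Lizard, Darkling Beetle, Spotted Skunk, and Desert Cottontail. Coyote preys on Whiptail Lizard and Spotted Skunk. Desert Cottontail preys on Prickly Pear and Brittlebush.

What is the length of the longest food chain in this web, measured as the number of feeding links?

One longest chain: Brittlebush → Darkling Beetle → Whiptail Lizard → Harris's Hawk.
It has 4 species and 3 links.

3 links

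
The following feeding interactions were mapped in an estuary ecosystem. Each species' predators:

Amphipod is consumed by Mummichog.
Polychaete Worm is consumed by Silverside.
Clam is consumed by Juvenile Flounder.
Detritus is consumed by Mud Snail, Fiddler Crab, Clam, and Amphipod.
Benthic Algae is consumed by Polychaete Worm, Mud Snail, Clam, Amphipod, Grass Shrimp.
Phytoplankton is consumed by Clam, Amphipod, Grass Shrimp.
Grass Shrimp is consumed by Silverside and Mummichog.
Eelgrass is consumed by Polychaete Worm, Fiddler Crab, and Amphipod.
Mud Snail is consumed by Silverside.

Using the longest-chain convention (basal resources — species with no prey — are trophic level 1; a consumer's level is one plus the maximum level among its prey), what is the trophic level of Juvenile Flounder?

Detritus has no prey (basal) → level 1.
Clam eats Detritus (level 1); other prey at levels: Benthic Algae 1, Phytoplankton 1 → level 2.
Juvenile Flounder eats Clam → level 3.

Trophic level 3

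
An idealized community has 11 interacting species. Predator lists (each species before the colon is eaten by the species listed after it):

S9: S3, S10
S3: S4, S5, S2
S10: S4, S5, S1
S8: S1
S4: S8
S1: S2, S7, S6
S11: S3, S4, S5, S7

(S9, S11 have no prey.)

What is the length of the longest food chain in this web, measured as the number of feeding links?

One longest chain: S9 → S3 → S4 → S8 → S1 → S2.
It has 6 species and 5 links.

5 links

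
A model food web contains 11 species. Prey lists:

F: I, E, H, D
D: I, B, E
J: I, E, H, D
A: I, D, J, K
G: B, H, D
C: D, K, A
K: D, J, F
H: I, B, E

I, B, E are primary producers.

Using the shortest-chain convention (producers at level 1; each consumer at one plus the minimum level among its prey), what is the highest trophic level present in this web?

Producers (level 1): I, B, E.
Following each consumer down to its lowest-level prey: I → D → K (levels 1 through 3).
All prey of K (D 2, J 2, F 2) are at level 2 or above, so K is at level 1 + 2 = 3.
Every consumer has at least one prey at level 2 or below, so none exceeds level 3.

3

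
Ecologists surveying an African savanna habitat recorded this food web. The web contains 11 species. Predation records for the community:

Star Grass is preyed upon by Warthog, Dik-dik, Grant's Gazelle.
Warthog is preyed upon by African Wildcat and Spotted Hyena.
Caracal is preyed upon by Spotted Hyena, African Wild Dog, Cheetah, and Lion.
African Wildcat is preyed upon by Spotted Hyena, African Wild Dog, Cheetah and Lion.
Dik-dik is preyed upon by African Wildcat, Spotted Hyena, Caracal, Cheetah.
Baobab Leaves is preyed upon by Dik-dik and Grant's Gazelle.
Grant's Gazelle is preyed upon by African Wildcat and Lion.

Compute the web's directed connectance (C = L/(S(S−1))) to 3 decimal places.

The web has S = 11 species and L = 21 feeding links.
C = L / (S(S−1)) = 21 / 110 = 0.1909 ≈ 0.191.

C = 0.191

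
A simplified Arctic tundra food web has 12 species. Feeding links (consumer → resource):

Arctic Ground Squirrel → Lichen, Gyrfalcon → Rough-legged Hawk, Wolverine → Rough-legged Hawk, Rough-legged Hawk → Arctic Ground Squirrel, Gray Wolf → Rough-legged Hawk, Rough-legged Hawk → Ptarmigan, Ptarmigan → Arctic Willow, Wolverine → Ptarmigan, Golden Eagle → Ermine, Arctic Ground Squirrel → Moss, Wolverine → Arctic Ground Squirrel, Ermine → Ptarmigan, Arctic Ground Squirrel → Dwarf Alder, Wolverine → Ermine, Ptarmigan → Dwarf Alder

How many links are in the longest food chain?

One longest chain: Dwarf Alder → Ptarmigan → Ermine → Wolverine.
It has 4 species and 3 links.

3 links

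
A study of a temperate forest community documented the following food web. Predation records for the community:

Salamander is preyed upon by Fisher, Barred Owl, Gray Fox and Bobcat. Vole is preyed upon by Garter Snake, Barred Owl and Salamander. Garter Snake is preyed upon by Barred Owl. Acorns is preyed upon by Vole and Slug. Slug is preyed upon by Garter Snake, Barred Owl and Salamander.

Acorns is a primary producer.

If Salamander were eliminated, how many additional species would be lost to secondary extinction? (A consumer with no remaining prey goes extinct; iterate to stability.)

Remove Salamander.
Round 1: Gray Fox (all prey gone), Fisher (all prey gone), Bobcat (all prey gone) → extinct.
No further losses. Total secondary extinctions: 3.

3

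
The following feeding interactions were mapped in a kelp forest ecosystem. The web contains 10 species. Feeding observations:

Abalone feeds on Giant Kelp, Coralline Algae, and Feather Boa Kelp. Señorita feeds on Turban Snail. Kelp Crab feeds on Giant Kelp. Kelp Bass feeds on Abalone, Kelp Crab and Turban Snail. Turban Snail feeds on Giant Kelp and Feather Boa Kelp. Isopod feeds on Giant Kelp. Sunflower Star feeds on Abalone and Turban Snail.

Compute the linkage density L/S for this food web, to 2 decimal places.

There are L = 13 links among S = 10 species.
L/S = 13/10 = 1.3000 ≈ 1.30.

L/S = 1.30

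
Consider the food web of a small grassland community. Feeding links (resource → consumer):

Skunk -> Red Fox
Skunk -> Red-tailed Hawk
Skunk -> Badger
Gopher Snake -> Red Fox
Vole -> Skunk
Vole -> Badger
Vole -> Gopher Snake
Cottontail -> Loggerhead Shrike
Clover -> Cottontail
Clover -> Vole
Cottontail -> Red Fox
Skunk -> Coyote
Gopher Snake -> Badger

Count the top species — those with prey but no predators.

5

Top species (has prey, but nothing eats it): Loggerhead Shrike, Red Fox, Red-tailed Hawk, Coyote, Badger.
Count: 5.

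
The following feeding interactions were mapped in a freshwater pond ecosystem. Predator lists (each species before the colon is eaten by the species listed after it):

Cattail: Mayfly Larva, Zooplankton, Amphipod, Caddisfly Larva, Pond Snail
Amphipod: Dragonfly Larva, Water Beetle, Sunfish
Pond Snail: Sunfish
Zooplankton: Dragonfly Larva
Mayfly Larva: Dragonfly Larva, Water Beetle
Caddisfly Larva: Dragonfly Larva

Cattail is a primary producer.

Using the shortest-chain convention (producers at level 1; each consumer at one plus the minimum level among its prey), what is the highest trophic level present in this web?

Producers (level 1): Cattail.
Following each consumer down to its lowest-level prey: Cattail → Amphipod → Sunfish (levels 1 through 3).
All prey of Sunfish (Amphipod 2, Pond Snail 2) are at level 2 or above, so Sunfish is at level 1 + 2 = 3.
Every consumer has at least one prey at level 2 or below, so none exceeds level 3.

3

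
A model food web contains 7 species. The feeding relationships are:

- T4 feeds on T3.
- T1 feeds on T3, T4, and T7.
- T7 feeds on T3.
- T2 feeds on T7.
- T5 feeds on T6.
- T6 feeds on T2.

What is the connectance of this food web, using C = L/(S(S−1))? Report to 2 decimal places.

The web has S = 7 species and L = 8 feeding links.
C = L / (S(S−1)) = 8 / 42 = 0.1905 ≈ 0.19.

C = 0.19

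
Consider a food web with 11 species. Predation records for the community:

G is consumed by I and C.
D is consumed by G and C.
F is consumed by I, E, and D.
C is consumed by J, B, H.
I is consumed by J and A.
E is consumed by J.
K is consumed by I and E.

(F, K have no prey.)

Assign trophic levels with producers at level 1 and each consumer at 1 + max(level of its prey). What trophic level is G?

Trophic level 3

F is a producer → level 1.
D eats F → level 2.
G eats D → level 3.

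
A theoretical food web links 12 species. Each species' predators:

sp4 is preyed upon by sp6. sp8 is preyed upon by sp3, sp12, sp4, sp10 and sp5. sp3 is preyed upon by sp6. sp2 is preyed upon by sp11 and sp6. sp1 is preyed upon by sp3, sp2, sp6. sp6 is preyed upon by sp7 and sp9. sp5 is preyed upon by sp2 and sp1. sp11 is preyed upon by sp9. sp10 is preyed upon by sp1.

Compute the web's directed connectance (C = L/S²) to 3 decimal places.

The web has S = 12 species and L = 18 feeding links.
C = L / S² = 18 / 144 = 0.1250 ≈ 0.125.

C = 0.125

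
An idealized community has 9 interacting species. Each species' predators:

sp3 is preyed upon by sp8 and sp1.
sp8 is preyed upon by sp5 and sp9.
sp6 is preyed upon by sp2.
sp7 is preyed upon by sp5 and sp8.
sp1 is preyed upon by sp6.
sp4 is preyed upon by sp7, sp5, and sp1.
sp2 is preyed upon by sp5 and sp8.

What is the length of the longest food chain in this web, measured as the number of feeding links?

5 links

One longest chain: sp3 → sp1 → sp6 → sp2 → sp8 → sp9.
It has 6 species and 5 links.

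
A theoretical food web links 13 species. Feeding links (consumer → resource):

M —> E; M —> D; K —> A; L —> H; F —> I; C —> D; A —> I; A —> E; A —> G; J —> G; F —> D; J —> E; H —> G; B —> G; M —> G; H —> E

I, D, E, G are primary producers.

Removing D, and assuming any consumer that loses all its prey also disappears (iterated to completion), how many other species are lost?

Remove D.
Round 1: C (all prey gone) → extinct.
No further losses. Total secondary extinctions: 1.

1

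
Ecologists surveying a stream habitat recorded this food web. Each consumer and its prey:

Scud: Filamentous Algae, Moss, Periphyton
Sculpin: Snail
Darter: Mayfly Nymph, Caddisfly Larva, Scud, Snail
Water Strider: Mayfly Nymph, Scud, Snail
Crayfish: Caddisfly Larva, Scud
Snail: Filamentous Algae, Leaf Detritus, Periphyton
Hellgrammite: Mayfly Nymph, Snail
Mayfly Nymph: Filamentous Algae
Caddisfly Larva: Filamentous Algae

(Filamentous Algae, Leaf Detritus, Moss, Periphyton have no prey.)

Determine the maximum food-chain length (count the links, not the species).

One longest chain: Filamentous Algae → Mayfly Nymph → Darter.
It has 3 species and 2 links.

2 links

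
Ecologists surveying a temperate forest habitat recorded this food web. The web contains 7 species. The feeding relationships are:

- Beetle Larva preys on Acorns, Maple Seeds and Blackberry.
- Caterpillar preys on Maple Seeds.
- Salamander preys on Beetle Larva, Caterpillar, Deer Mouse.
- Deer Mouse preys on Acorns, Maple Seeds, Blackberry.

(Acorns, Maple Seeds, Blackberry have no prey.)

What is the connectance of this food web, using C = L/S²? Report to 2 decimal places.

C = 0.20

The web has S = 7 species and L = 10 feeding links.
C = L / S² = 10 / 49 = 0.2041 ≈ 0.20.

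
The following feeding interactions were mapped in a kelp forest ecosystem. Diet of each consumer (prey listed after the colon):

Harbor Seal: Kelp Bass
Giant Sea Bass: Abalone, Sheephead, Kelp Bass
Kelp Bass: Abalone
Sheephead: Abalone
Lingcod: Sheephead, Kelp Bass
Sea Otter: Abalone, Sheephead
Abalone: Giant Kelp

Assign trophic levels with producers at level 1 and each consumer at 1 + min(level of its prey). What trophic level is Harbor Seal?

Giant Kelp is a producer → level 1.
Abalone eats Giant Kelp → level 2.
Kelp Bass eats Abalone → level 3.
Harbor Seal eats Kelp Bass → level 4.
No prey of Harbor Seal is below level 3, so 4 is the minimum.

Trophic level 4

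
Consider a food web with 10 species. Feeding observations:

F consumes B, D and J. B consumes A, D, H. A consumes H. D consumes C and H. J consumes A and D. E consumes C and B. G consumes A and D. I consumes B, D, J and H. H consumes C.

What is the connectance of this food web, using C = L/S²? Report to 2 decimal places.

C = 0.20

The web has S = 10 species and L = 20 feeding links.
C = L / S² = 20 / 100 = 0.2000 ≈ 0.20.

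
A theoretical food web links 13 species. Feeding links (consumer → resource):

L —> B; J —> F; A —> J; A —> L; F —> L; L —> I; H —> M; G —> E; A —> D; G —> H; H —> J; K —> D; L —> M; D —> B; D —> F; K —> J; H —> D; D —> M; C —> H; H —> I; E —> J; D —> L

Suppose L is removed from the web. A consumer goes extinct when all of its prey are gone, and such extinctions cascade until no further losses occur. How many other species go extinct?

Remove L.
Round 1: F (all prey gone) → extinct.
Round 2: J (all prey gone) → extinct.
Round 3: E (all prey gone) → extinct.
No further losses. Total secondary extinctions: 3.

3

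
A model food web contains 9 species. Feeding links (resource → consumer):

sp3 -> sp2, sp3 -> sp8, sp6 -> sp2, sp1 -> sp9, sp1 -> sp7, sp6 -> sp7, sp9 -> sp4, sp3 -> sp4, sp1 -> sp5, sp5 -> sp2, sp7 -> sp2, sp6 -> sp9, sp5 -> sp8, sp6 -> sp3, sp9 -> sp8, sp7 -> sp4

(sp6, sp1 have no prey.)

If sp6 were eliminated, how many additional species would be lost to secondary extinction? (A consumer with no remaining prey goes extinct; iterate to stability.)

Remove sp6.
Round 1: sp3 (all prey gone) → extinct.
No further losses. Total secondary extinctions: 1.

1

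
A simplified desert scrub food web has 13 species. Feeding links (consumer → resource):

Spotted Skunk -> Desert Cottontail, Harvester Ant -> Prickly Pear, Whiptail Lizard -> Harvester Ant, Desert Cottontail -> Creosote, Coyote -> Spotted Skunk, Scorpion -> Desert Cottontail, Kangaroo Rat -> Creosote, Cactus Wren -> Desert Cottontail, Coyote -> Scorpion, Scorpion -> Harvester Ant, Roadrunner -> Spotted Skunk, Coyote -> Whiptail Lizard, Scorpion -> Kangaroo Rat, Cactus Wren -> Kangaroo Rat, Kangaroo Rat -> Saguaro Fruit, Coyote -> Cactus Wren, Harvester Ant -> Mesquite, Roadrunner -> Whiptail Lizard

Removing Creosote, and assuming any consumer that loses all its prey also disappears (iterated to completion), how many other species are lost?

2

Remove Creosote.
Round 1: Desert Cottontail (all prey gone) → extinct.
Round 2: Spotted Skunk (all prey gone) → extinct.
No further losses. Total secondary extinctions: 2.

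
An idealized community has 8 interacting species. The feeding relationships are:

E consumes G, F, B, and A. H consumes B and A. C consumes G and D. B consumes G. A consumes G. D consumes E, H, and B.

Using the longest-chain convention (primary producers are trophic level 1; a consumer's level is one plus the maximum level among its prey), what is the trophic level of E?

G is a producer → level 1.
A eats G → level 2.
E eats A (level 2); other prey at levels: F 1, G 1, B 2 → level 3.

Trophic level 3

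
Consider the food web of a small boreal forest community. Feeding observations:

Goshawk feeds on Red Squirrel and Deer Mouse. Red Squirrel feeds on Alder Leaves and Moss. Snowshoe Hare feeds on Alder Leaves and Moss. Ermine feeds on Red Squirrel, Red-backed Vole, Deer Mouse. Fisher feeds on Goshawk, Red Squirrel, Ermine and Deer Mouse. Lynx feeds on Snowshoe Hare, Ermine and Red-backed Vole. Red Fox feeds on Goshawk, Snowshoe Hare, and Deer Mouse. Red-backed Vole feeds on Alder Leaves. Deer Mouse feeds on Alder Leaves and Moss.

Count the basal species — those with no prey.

Basal species (no prey listed): Alder Leaves, Moss.
Count: 2.

2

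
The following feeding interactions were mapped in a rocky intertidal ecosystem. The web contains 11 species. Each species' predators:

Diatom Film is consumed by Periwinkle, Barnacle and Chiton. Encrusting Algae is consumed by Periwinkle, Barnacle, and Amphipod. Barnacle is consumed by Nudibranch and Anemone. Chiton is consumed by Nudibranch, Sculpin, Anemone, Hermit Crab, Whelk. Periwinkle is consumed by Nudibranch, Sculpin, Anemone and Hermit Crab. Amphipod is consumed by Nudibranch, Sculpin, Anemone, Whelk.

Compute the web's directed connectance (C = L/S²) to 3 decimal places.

The web has S = 11 species and L = 21 feeding links.
C = L / S² = 21 / 121 = 0.1736 ≈ 0.174.

C = 0.174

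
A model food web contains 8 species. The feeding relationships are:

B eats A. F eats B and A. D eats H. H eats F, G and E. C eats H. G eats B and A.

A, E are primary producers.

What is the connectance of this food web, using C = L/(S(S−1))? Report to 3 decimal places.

C = 0.179

The web has S = 8 species and L = 10 feeding links.
C = L / (S(S−1)) = 10 / 56 = 0.1786 ≈ 0.179.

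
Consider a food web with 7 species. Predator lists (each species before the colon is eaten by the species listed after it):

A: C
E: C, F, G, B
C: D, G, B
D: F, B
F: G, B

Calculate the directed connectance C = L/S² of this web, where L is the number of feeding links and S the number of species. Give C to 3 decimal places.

The web has S = 7 species and L = 12 feeding links.
C = L / S² = 12 / 49 = 0.2449 ≈ 0.245.

C = 0.245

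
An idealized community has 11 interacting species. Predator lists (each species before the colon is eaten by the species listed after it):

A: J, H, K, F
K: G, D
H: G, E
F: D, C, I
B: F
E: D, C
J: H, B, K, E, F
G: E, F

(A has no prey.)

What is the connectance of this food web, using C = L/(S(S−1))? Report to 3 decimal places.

The web has S = 11 species and L = 21 feeding links.
C = L / (S(S−1)) = 21 / 110 = 0.1909 ≈ 0.191.

C = 0.191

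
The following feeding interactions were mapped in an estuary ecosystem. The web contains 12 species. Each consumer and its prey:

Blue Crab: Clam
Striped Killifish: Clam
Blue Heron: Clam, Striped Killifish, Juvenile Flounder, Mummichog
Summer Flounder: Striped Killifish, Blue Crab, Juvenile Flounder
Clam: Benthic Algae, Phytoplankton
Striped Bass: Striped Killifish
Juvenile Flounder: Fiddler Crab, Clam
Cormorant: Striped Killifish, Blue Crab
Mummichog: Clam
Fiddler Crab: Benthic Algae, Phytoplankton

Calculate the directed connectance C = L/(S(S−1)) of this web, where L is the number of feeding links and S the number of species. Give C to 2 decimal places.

The web has S = 12 species and L = 19 feeding links.
C = L / (S(S−1)) = 19 / 132 = 0.1439 ≈ 0.14.

C = 0.14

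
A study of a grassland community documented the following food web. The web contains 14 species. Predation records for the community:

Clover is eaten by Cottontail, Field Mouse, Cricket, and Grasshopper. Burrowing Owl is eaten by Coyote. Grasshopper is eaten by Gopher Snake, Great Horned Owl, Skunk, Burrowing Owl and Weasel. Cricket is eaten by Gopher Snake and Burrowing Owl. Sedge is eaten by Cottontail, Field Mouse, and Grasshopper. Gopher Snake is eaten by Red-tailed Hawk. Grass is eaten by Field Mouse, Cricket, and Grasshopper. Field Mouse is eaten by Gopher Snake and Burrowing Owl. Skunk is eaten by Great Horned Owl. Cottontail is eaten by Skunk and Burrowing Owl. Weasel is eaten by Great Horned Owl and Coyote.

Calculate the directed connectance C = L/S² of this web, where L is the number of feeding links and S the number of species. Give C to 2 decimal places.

The web has S = 14 species and L = 26 feeding links.
C = L / S² = 26 / 196 = 0.1327 ≈ 0.13.

C = 0.13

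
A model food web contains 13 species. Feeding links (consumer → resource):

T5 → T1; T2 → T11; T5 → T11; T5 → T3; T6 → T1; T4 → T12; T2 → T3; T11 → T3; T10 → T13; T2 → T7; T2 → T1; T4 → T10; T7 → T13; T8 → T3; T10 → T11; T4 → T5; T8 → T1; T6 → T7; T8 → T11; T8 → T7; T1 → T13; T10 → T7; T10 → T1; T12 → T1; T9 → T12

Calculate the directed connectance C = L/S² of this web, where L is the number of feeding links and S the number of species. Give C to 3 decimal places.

C = 0.148

The web has S = 13 species and L = 25 feeding links.
C = L / S² = 25 / 169 = 0.1479 ≈ 0.148.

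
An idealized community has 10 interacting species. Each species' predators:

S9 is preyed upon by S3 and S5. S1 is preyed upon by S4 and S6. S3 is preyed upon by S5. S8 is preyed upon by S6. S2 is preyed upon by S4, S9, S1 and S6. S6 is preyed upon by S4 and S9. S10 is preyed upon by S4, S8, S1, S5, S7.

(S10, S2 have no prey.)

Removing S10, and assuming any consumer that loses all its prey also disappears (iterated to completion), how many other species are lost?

2

Remove S10.
Round 1: S7 (all prey gone), S8 (all prey gone) → extinct.
No further losses. Total secondary extinctions: 2.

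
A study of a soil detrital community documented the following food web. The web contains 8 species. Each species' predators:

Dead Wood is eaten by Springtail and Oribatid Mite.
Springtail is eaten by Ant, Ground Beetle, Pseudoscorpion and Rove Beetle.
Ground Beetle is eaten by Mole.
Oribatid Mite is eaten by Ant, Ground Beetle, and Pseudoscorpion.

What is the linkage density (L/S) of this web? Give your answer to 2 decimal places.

There are L = 10 links among S = 8 species.
L/S = 10/8 = 1.2500 ≈ 1.25.

L/S = 1.25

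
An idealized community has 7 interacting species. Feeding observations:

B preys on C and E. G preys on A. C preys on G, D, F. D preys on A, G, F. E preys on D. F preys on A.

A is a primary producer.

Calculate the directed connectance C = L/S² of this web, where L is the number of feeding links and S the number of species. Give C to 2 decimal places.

C = 0.22

The web has S = 7 species and L = 11 feeding links.
C = L / S² = 11 / 49 = 0.2245 ≈ 0.22.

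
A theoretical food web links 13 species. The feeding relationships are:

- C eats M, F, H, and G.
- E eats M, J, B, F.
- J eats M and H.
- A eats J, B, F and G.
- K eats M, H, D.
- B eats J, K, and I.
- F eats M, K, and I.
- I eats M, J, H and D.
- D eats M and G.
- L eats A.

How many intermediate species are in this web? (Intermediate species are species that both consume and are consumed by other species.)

Intermediate species (has both prey and predators): D, J, I, K, F, B, A.
Count: 7.

7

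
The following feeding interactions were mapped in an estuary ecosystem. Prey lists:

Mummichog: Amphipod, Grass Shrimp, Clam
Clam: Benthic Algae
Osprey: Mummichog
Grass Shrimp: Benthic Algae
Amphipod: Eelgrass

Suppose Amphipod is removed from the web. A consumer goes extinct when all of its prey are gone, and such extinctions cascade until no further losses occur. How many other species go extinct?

Remove Amphipod.
Every predator of it retains at least one other prey: Mummichog still has Grass Shrimp, Clam.
No consumer loses all prey, so no secondary extinctions occur.

0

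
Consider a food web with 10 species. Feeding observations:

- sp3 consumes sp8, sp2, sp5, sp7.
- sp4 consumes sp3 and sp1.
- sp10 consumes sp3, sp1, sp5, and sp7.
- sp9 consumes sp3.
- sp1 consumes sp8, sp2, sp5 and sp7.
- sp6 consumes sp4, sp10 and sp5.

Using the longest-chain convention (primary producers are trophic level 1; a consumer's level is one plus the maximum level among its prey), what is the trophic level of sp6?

sp5 is a producer → level 1.
sp3 eats sp5 (level 1); other prey at levels: sp8 1, sp7 1, sp2 1 → level 2.
sp4 eats sp3 (level 2); other prey at levels: sp1 2 → level 3.
sp6 eats sp4 (level 3); other prey at levels: sp5 1, sp10 3 → level 4.

Trophic level 4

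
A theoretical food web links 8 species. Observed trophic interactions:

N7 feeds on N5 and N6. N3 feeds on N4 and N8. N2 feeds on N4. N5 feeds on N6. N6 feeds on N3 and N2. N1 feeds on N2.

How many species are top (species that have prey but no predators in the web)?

2

Top species (has prey, but nothing eats it): N1, N7.
Count: 2.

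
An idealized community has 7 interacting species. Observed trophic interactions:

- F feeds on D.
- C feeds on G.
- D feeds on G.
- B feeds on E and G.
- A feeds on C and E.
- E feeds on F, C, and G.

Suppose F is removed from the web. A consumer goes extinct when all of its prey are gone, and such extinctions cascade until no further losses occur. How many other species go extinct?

Remove F.
Every predator of it retains at least one other prey: E still has G, C.
No consumer loses all prey, so no secondary extinctions occur.

0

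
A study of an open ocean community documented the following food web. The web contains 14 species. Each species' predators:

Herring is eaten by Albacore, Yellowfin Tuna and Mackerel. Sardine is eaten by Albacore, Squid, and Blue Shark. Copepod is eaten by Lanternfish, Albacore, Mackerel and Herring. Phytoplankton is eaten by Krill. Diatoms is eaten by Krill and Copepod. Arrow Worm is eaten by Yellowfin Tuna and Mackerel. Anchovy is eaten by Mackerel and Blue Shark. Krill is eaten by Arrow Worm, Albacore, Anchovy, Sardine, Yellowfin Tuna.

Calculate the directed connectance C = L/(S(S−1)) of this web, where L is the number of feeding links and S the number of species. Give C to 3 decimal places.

The web has S = 14 species and L = 22 feeding links.
C = L / (S(S−1)) = 22 / 182 = 0.1209 ≈ 0.121.

C = 0.121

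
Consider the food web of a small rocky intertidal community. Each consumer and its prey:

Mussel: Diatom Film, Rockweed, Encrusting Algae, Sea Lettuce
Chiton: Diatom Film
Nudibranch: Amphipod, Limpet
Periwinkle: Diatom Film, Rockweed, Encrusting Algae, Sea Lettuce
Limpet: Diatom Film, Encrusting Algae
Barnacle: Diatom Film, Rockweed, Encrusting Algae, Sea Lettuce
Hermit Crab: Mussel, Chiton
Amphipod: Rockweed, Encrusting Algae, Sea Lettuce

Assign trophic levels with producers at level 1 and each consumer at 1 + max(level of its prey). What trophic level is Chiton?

Trophic level 2

Diatom Film is a producer → level 1.
Chiton eats Diatom Film → level 2.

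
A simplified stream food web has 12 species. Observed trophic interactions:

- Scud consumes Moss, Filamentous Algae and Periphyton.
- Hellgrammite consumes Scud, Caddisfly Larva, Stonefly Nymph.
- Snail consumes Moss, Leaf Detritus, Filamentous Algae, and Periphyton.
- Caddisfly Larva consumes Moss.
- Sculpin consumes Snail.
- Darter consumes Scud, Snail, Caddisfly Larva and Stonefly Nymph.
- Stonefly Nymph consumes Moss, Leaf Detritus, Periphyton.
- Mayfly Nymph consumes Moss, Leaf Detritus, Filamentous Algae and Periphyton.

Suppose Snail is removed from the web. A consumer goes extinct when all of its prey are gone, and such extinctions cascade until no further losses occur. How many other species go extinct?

Remove Snail.
Round 1: Sculpin (all prey gone) → extinct.
No further losses. Total secondary extinctions: 1.

1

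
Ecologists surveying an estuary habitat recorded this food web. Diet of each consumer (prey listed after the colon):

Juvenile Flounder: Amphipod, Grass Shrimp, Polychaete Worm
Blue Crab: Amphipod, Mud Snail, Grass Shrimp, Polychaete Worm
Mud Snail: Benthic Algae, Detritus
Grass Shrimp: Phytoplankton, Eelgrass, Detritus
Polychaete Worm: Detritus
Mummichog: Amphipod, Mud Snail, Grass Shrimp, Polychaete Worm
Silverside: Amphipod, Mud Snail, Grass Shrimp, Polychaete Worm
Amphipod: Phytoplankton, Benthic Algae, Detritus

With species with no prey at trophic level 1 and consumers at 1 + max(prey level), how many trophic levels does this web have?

3

Basal resources (level 1): Phytoplankton, Eelgrass, Benthic Algae, Detritus.
Phytoplankton → Amphipod → Juvenile Flounder gives Juvenile Flounder level 3.
No species has a prey at level 3, so no species reaches level 4.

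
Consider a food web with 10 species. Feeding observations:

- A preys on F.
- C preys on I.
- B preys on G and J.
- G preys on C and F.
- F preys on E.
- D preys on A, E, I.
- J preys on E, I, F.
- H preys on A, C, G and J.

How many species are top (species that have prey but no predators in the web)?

Top species (has prey, but nothing eats it): H, B, D.
Count: 3.

3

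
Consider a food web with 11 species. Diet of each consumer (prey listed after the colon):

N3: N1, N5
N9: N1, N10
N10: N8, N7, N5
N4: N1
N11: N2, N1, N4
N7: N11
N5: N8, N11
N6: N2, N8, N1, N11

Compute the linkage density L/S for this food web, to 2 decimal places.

L/S = 1.64

There are L = 18 links among S = 11 species.
L/S = 18/11 = 1.6364 ≈ 1.64.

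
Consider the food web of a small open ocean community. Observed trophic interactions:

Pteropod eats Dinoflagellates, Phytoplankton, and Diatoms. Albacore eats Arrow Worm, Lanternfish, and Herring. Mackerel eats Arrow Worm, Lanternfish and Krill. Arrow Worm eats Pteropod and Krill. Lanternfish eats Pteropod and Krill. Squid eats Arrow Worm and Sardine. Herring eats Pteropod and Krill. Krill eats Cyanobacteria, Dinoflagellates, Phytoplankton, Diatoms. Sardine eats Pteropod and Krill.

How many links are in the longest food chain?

3 links

One longest chain: Cyanobacteria → Krill → Sardine → Squid.
It has 4 species and 3 links.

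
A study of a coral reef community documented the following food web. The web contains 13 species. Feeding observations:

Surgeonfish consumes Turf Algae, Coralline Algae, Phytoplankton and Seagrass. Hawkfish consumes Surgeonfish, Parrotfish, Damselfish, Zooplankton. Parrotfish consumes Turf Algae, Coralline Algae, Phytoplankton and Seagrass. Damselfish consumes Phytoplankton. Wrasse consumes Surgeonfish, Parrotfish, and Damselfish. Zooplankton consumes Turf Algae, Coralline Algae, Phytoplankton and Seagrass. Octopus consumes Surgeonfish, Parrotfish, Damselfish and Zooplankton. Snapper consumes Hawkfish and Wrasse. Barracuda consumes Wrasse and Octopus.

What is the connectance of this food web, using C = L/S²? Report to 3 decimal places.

The web has S = 13 species and L = 28 feeding links.
C = L / S² = 28 / 169 = 0.1657 ≈ 0.166.

C = 0.166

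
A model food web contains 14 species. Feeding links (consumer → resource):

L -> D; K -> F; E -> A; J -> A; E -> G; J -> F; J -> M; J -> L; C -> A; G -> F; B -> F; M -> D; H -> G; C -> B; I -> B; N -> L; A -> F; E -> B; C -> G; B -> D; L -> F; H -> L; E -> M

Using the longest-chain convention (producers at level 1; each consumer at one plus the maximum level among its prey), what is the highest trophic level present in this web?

3

Producers (level 1): D, F.
D → L → H gives H level 3.
No species has a prey at level 3, so no species reaches level 4.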